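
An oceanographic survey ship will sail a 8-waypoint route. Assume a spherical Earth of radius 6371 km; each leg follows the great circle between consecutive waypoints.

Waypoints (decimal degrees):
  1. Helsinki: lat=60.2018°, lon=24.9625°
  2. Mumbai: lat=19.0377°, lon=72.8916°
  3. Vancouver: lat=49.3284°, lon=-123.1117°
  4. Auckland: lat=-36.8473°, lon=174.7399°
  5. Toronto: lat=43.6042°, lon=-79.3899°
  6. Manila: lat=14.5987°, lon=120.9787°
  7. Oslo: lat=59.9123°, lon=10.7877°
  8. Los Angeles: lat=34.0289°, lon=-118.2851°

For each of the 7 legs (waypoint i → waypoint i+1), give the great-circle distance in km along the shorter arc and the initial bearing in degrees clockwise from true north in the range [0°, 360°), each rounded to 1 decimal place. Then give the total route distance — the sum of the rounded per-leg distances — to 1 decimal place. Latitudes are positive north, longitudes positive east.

Leg 1: dist=5925.1 km, bearing=118.9°
Leg 2: dist=12250.3 km, bearing=11.0°
Leg 3: dist=11363.2 km, bearing=226.4°
Leg 4: dist=13887.5 km, bearing=58.1°
Leg 5: dist=13219.7 km, bearing=337.4°
Leg 6: dist=9684.8 km, bearing=331.9°
Leg 7: dist=8579.1 km, bearing=318.7°
Total: 74909.7 km

Leg 1: φ1=1.0507196, φ2=0.3322705, Δφ=-0.7184491, Δλ=0.8365206 rad; a=sin²(Δφ/2)+cosφ1·cosφ2·sin²(Δλ/2)=0.2010859428; c=2·atan2(√a, √(1-a))=0.930007320; dist=6371·c=5925.077 ≈ 5925.1 km; running total=5925.1 km
Leg 1 bearing: y=sinΔλ·cosφ2=0.70171463, x=cosφ1·sinφ2-sinφ1·cosφ2·cosΔλ=-0.38755402; θ=atan2(y, x)=118.9117° ≈ 118.9°
Leg 2: φ1=0.3322705, φ2=0.8609430, Δφ=0.5286724, Δλ=-3.4209029 rad; a=sin²(Δφ/2)+cosφ1·cosφ2·sin²(Δλ/2)=0.6723995421; c=2·atan2(√a, √(1-a))=1.922821062; dist=6371·c=12250.293 ≈ 12250.3 km; running total=18175.4 km
Leg 2 bearing: y=sinΔλ·cosφ2=0.17967516, x=cosφ1·sinφ2-sinφ1·cosφ2·cosΔλ=0.92131994; θ=atan2(y, x)=11.0353° ≈ 11.0°
Leg 3: φ1=0.8609430, φ2=-0.6431067, Δφ=-1.5040497, Δλ=5.1984911 rad; a=sin²(Δφ/2)+cosφ1·cosφ2·sin²(Δλ/2)=0.6055920513; c=2·atan2(√a, √(1-a))=1.783582553; dist=6371·c=11363.204 ≈ 11363.2 km; running total=29538.6 km
Leg 3 bearing: y=sinΔλ·cosφ2=-0.70753765, x=cosφ1·sinφ2-sinφ1·cosφ2·cosΔλ=-0.67438250; θ=atan2(y, x)=-133.6256° <0 so +360° → 226.3744° ≈ 226.4°
Leg 4: φ1=-0.6431067, φ2=0.7610369, Δφ=1.4041436, Δλ=-4.4354017 rad; a=sin²(Δφ/2)+cosφ1·cosφ2·sin²(Δλ/2)=0.7860233791; c=2·atan2(√a, √(1-a))=2.179795391; dist=6371·c=13887.476 ≈ 13887.5 km; running total=43426.1 km
Leg 4 bearing: y=sinΔλ·cosφ2=0.69652046, x=cosφ1·sinφ2-sinφ1·cosφ2·cosΔλ=0.43315327; θ=atan2(y, x)=58.1233° ≈ 58.1°
Leg 5: φ1=0.7610369, φ2=0.2547954, Δφ=-0.5062415, Δλ=3.4970918 rad; a=sin²(Δφ/2)+cosφ1·cosφ2·sin²(Δλ/2)=0.7415486683; c=2·atan2(√a, √(1-a))=2.074985123; dist=6371·c=13219.730 ≈ 13219.7 km; running total=56645.8 km
Leg 5 bearing: y=sinΔλ·cosφ2=-0.33682123, x=cosφ1·sinφ2-sinφ1·cosφ2·cosΔλ=0.80818836; θ=atan2(y, x)=-22.6245° <0 so +360° → 337.3755° ≈ 337.4°
Leg 6: φ1=0.2547954, φ2=1.0456669, Δφ=0.7908715, Δλ=-1.9231958 rad; a=sin²(Δφ/2)+cosφ1·cosφ2·sin²(Δλ/2)=0.4746800170; c=2·atan2(√a, √(1-a))=1.520134692; dist=6371·c=9684.778 ≈ 9684.8 km; running total=66330.6 km
Leg 6 bearing: y=sinΔλ·cosφ2=-0.47051720, x=cosφ1·sinφ2-sinφ1·cosφ2·cosΔλ=0.88093652; θ=atan2(y, x)=-28.1071° <0 so +360° → 331.8929° ≈ 331.9°
Leg 7: φ1=1.0456669, φ2=0.5939163, Δφ=-0.4517506, Δλ=-2.2527453 rad; a=sin²(Δφ/2)+cosφ1·cosφ2·sin²(Δλ/2)=0.3888344772; c=2·atan2(√a, √(1-a))=1.346591619; dist=6371·c=8579.135 ≈ 8579.1 km; running total=74909.7 km
Leg 7 bearing: y=sinΔλ·cosφ2=-0.64340072, x=cosφ1·sinφ2-sinφ1·cosφ2·cosΔλ=0.73253288; θ=atan2(y, x)=-41.2936° <0 so +360° → 318.7064° ≈ 318.7°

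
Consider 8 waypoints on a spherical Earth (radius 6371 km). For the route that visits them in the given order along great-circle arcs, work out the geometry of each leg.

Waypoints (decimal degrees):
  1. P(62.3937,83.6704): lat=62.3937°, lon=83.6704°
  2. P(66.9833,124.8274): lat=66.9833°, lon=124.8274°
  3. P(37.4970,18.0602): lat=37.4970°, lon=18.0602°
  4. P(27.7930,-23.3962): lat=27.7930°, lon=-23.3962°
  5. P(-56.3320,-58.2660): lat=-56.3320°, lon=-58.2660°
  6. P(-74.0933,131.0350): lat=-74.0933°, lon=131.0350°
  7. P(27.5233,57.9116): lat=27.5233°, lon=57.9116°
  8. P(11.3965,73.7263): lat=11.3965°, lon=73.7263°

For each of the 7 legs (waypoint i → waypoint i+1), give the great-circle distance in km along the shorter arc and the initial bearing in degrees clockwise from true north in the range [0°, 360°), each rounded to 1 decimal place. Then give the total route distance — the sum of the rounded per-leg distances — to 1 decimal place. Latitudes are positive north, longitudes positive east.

Leg 1: dist=1981.5 km, bearing=57.2°
Leg 2: dist=6884.7 km, bearing=300.6°
Leg 3: dist=3994.0 km, bearing=266.7°
Leg 4: dist=9916.4 km, bearing=198.5°
Leg 5: dist=5495.7 km, bearing=183.3°
Leg 6: dist=12448.7 km, bearing=293.8°
Leg 7: dist=2436.8 km, bearing=134.3°
Total: 43157.8 km

Leg 1: φ1=1.0889755, φ2=1.1690791, Δφ=0.0801036, Δλ=0.7183252 rad; a=sin²(Δφ/2)+cosφ1·cosφ2·sin²(Δλ/2)=0.0239880731; c=2·atan2(√a, √(1-a))=0.311013664; dist=6371·c=1981.468 ≈ 1981.5 km; running total=1981.5 km
Leg 1 bearing: y=sinΔλ·cosφ2=0.25732633, x=cosφ1·sinφ2-sinφ1·cosφ2·cosΔλ=0.16563134; θ=atan2(y, x)=57.2321° ≈ 57.2°
Leg 2: φ1=1.1690791, φ2=0.6544461, Δφ=-0.5146330, Δλ=-1.8634392 rad; a=sin²(Δφ/2)+cosφ1·cosφ2·sin²(Δλ/2)=0.2646155898; c=2·atan2(√a, √(1-a))=1.080634326; dist=6371·c=6884.721 ≈ 6884.7 km; running total=8866.2 km
Leg 2 bearing: y=sinΔλ·cosφ2=-0.75965428, x=cosφ1·sinφ2-sinφ1·cosφ2·cosΔλ=0.44866701; θ=atan2(y, x)=-59.4331° <0 so +360° → 300.5669° ≈ 300.6°
Leg 3: φ1=0.6544461, φ2=0.4850794, Δφ=-0.1693668, Δλ=-0.7235507 rad; a=sin²(Δφ/2)+cosφ1·cosφ2·sin²(Δλ/2)=0.0950760769; c=2·atan2(√a, √(1-a))=0.626903623; dist=6371·c=3994.003 ≈ 3994.0 km; running total=12860.2 km
Leg 3 bearing: y=sinΔλ·cosφ2=-0.58567449, x=cosφ1·sinφ2-sinφ1·cosφ2·cosΔλ=-0.03364308; θ=atan2(y, x)=-93.2876° <0 so +360° → 266.7124° ≈ 266.7°
Leg 4: φ1=0.4850794, φ2=-0.9831789, Δφ=-1.4682582, Δλ=-0.6085928 rad; a=sin²(Δφ/2)+cosφ1·cosφ2·sin²(Δλ/2)=0.4928478618; c=2·atan2(√a, √(1-a))=1.556491563; dist=6371·c=9916.408 ≈ 9916.4 km; running total=22776.6 km
Leg 4 bearing: y=sinΔλ·cosφ2=-0.31694635, x=cosφ1·sinφ2-sinφ1·cosφ2·cosΔλ=-0.94833559; θ=atan2(y, x)=-161.5197° <0 so +360° → 198.4803° ≈ 198.5°
Leg 5: φ1=-0.9831789, φ2=-1.2931720, Δφ=-0.3099932, Δλ=3.3039257 rad; a=sin²(Δφ/2)+cosφ1·cosφ2·sin²(Δλ/2)=0.1747731615; c=2·atan2(√a, √(1-a))=0.862614742; dist=6371·c=5495.719 ≈ 5495.7 km; running total=28272.3 km
Leg 5 bearing: y=sinΔλ·cosφ2=-0.04429575, x=cosφ1·sinφ2-sinφ1·cosφ2·cosΔλ=-0.75825319; θ=atan2(y, x)=-176.6567° <0 so +360° → 183.3433° ≈ 183.3°
Leg 6: φ1=-1.2931720, φ2=0.4803722, Δφ=1.7735442, Δλ=-1.2762441 rad; a=sin²(Δφ/2)+cosφ1·cosφ2·sin²(Δλ/2)=0.6869268547; c=2·atan2(√a, √(1-a))=1.953956884; dist=6371·c=12448.659 ≈ 12448.7 km; running total=40721.0 km
Leg 6 bearing: y=sinΔλ·cosφ2=-0.84862950, x=cosφ1·sinφ2-sinφ1·cosφ2·cosΔλ=0.37424776; θ=atan2(y, x)=-66.2024° <0 so +360° → 293.7976° ≈ 293.8°
Leg 7: φ1=0.4803722, φ2=0.1989064, Δφ=-0.2814658, Δλ=0.2760186 rad; a=sin²(Δφ/2)+cosφ1·cosφ2·sin²(Δλ/2)=0.0361283723; c=2·atan2(√a, √(1-a))=0.382476363; dist=6371·c=2436.757 ≈ 2436.8 km; running total=43157.8 km
Leg 7 bearing: y=sinΔλ·cosφ2=0.26715376, x=cosφ1·sinφ2-sinφ1·cosφ2·cosΔλ=-0.26061719; θ=atan2(y, x)=134.2904° ≈ 134.3°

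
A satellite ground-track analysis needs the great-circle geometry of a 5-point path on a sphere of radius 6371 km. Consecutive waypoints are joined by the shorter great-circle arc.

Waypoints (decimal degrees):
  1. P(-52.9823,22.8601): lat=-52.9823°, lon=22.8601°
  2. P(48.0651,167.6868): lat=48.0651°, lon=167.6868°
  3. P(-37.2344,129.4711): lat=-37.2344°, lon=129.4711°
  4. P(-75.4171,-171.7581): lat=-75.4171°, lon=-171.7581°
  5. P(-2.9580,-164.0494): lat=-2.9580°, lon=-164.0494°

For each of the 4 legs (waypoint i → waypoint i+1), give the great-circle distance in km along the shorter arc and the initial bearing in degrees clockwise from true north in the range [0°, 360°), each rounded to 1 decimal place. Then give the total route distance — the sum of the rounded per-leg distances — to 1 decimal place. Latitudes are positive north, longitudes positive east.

Leg 1: φ1=-0.9247156, φ2=0.8388943, Δφ=1.7636098, Δλ=2.5277028 rad; a=sin²(Δφ/2)+cosφ1·cosφ2·sin²(Δλ/2)=0.9614280155; c=2·atan2(√a, √(1-a))=2.746227610; dist=6371·c=17496.216 ≈ 17496.2 km; running total=17496.2 km
Leg 1 bearing: y=sinΔλ·cosφ2=0.38496702, x=cosφ1·sinφ2-sinφ1·cosφ2·cosΔλ=0.01171081; θ=atan2(y, x)=88.2576° ≈ 88.3°
Leg 2: φ1=0.8388943, φ2=-0.6498629, Δφ=-1.4887571, Δλ=-0.6669898 rad; a=sin²(Δφ/2)+cosφ1·cosφ2·sin²(Δλ/2)=0.5160407210; c=2·atan2(√a, √(1-a))=1.602883274; dist=6371·c=10211.969 ≈ 10212.0 km; running total=27708.2 km
Leg 2 bearing: y=sinΔλ·cosφ2=-0.49252765, x=cosφ1·sinφ2-sinφ1·cosφ2·cosΔλ=-0.86970529; θ=atan2(y, x)=-150.4764° <0 so +360° → 209.5236° ≈ 209.5°
Leg 3: φ1=-0.6498629, φ2=-1.3162767, Δφ=-0.6664138, Δλ=-5.2574413 rad; a=sin²(Δφ/2)+cosφ1·cosφ2·sin²(Δλ/2)=0.1552425069; c=2·atan2(√a, √(1-a))=0.809977145; dist=6371·c=5160.364 ≈ 5160.4 km; running total=32868.6 km
Leg 3 bearing: y=sinΔλ·cosφ2=0.21529757, x=cosφ1·sinφ2-sinφ1·cosφ2·cosΔλ=-0.69153166; θ=atan2(y, x)=162.7068° ≈ 162.7°
Leg 4: φ1=-1.3162767, φ2=-0.0516268, Δφ=1.2646499, Δλ=0.1345422 rad; a=sin²(Δφ/2)+cosφ1·cosφ2·sin²(Δλ/2)=0.3504429123; c=2·atan2(√a, √(1-a))=1.267032134; dist=6371·c=8072.262 ≈ 8072.3 km; running total=40940.9 km
Leg 4 bearing: y=sinΔλ·cosφ2=0.13395794, x=cosφ1·sinφ2-sinφ1·cosφ2·cosΔλ=0.94476769; θ=atan2(y, x)=8.0701° ≈ 8.1°

Leg 1: dist=17496.2 km, bearing=88.3°
Leg 2: dist=10212.0 km, bearing=209.5°
Leg 3: dist=5160.4 km, bearing=162.7°
Leg 4: dist=8072.3 km, bearing=8.1°
Total: 40940.9 km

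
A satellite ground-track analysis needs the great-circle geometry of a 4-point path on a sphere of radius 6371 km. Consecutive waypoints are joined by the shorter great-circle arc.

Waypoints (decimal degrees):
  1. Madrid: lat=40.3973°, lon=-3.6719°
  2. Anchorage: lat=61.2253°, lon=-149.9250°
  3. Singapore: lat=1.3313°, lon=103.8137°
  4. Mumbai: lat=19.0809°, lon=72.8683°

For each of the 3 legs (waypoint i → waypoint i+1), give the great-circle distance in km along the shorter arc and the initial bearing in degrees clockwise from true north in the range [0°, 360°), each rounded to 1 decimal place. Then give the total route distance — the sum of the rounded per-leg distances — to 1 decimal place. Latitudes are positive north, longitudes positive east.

Leg 1: φ1=0.7050659, φ2=1.0685831, Δφ=0.3635172, Δλ=-2.5525981 rad; a=sin²(Δφ/2)+cosφ1·cosφ2·sin²(Δλ/2)=0.3683822596; c=2·atan2(√a, √(1-a))=1.304421888; dist=6371·c=8310.472 ≈ 8310.5 km; running total=8310.5 km
Leg 1 bearing: y=sinΔλ·cosφ2=-0.26741134, x=cosφ1·sinφ2-sinφ1·cosφ2·cosΔλ=0.92692948; θ=atan2(y, x)=-16.0924° <0 so +360° → 343.9076° ≈ 343.9°
Leg 2: φ1=1.0685831, φ2=0.0232356, Δφ=-1.0453475, Δλ=4.4285758 rad; a=sin²(Δφ/2)+cosφ1·cosφ2·sin²(Δλ/2)=0.5571952635; c=2·atan2(√a, √(1-a))=1.685437805; dist=6371·c=10737.924 ≈ 10737.9 km; running total=19048.4 km
Leg 2 bearing: y=sinΔλ·cosφ2=-0.95973551, x=cosφ1·sinφ2-sinφ1·cosφ2·cosΔλ=0.25655906; θ=atan2(y, x)=-75.0335° <0 so +360° → 284.9665° ≈ 285.0°
Leg 3: φ1=0.0232356, φ2=0.3330245, Δφ=0.3097890, Δλ=-0.5400991 rad; a=sin²(Δφ/2)+cosφ1·cosφ2·sin²(Δλ/2)=0.0910437325; c=2·atan2(√a, √(1-a))=0.613022934; dist=6371·c=3905.569 ≈ 3905.6 km; running total=22954.0 km
Leg 3 bearing: y=sinΔλ·cosφ2=-0.48596864, x=cosφ1·sinφ2-sinφ1·cosφ2·cosΔλ=0.30798306; θ=atan2(y, x)=-57.6355° <0 so +360° → 302.3645° ≈ 302.4°

Leg 1: dist=8310.5 km, bearing=343.9°
Leg 2: dist=10737.9 km, bearing=285.0°
Leg 3: dist=3905.6 km, bearing=302.4°
Total: 22954.0 km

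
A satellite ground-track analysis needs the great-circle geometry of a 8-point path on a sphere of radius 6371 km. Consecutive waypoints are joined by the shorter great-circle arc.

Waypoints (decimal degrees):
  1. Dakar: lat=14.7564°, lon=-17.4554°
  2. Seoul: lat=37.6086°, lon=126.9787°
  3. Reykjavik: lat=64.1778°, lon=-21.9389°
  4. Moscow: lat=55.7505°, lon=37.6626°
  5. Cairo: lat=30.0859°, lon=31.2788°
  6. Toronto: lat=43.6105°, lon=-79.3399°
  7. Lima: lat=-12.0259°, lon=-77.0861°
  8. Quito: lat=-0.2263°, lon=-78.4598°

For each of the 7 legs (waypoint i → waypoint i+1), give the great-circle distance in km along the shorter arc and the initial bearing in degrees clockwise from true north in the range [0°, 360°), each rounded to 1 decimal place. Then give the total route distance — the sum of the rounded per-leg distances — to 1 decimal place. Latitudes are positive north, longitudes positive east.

Leg 1: φ1=0.2575478, φ2=0.6563939, Δφ=0.3988461, Δλ=2.5208506 rad; a=sin²(Δφ/2)+cosφ1·cosφ2·sin²(Δλ/2)=0.7338582735; c=2·atan2(√a, √(1-a))=2.057501887; dist=6371·c=13108.345 ≈ 13108.3 km; running total=13108.3 km
Leg 1 bearing: y=sinΔλ·cosφ2=0.46077324, x=cosφ1·sinφ2-sinφ1·cosφ2·cosΔλ=0.75427399; θ=atan2(y, x)=31.4201° ≈ 31.4°
Leg 2: φ1=0.6563939, φ2=1.1201139, Δφ=0.4637200, Δλ=-2.5991024 rad; a=sin²(Δφ/2)+cosφ1·cosφ2·sin²(Δλ/2)=0.3730968806; c=2·atan2(√a, √(1-a))=1.314182998; dist=6371·c=8372.660 ≈ 8372.7 km; running total=21481.0 km
Leg 2 bearing: y=sinΔλ·cosφ2=-0.22487696, x=cosφ1·sinφ2-sinφ1·cosφ2·cosΔλ=0.94075116; θ=atan2(y, x)=-13.4437° <0 so +360° → 346.5563° ≈ 346.6°
Leg 3: φ1=1.1201139, φ2=0.9730298, Δφ=-0.1470841, Δλ=1.0402424 rad; a=sin²(Δφ/2)+cosφ1·cosφ2·sin²(Δλ/2)=0.0659477352; c=2·atan2(√a, √(1-a))=0.519425429; dist=6371·c=3309.259 ≈ 3309.3 km; running total=24790.3 km
Leg 3 bearing: y=sinΔλ·cosφ2=0.48542818, x=cosφ1·sinφ2-sinφ1·cosφ2·cosΔλ=0.10370155; θ=atan2(y, x)=77.9412° ≈ 77.9°
Leg 4: φ1=0.9730298, φ2=0.5250980, Δφ=-0.4479318, Δλ=-0.1114183 rad; a=sin²(Δφ/2)+cosφ1·cosφ2·sin²(Δλ/2)=0.0508373764; c=2·atan2(√a, √(1-a))=0.454853847; dist=6371·c=2897.874 ≈ 2897.9 km; running total=27688.2 km
Leg 4 bearing: y=sinΔλ·cosφ2=-0.09620813, x=cosφ1·sinφ2-sinφ1·cosφ2·cosΔλ=-0.42866741; θ=atan2(y, x)=-167.3504° <0 so +360° → 192.6496° ≈ 192.6°
Leg 5: φ1=0.5250980, φ2=0.7611468, Δφ=0.2360488, Δλ=-1.9306605 rad; a=sin²(Δφ/2)+cosφ1·cosφ2·sin²(Δλ/2)=0.4374241464; c=2·atan2(√a, √(1-a))=1.445315588; dist=6371·c=9208.106 ≈ 9208.1 km; running total=36896.3 km
Leg 5 bearing: y=sinΔλ·cosφ2=-0.67766649, x=cosφ1·sinφ2-sinφ1·cosφ2·cosΔλ=0.72464142; θ=atan2(y, x)=-43.0814° <0 so +360° → 316.9186° ≈ 316.9°
Leg 6: φ1=0.7611468, φ2=-0.2098916, Δφ=-0.9710384, Δλ=0.0393362 rad; a=sin²(Δφ/2)+cosφ1·cosφ2·sin²(Δλ/2)=0.2180525562; c=2·atan2(√a, √(1-a))=0.971701843; dist=6371·c=6190.712 ≈ 6190.7 km; running total=43087.0 km
Leg 6 bearing: y=sinΔλ·cosφ2=0.03846302, x=cosφ1·sinφ2-sinφ1·cosφ2·cosΔλ=-0.82495039; θ=atan2(y, x)=177.3305° ≈ 177.3°
Leg 7: φ1=-0.2098916, φ2=-0.0039497, Δφ=0.2059419, Δλ=-0.0239756 rad; a=sin²(Δφ/2)+cosφ1·cosφ2·sin²(Δλ/2)=0.0107061373; c=2·atan2(√a, √(1-a))=0.207311979; dist=6371·c=1320.785 ≈ 1320.8 km; running total=44407.8 km
Leg 7 bearing: y=sinΔλ·cosφ2=-0.02397310, x=cosφ1·sinφ2-sinφ1·cosφ2·cosΔλ=0.20442934; θ=atan2(y, x)=-6.6884° <0 so +360° → 353.3116° ≈ 353.3°

Leg 1: dist=13108.3 km, bearing=31.4°
Leg 2: dist=8372.7 km, bearing=346.6°
Leg 3: dist=3309.3 km, bearing=77.9°
Leg 4: dist=2897.9 km, bearing=192.6°
Leg 5: dist=9208.1 km, bearing=316.9°
Leg 6: dist=6190.7 km, bearing=177.3°
Leg 7: dist=1320.8 km, bearing=353.3°
Total: 44407.8 km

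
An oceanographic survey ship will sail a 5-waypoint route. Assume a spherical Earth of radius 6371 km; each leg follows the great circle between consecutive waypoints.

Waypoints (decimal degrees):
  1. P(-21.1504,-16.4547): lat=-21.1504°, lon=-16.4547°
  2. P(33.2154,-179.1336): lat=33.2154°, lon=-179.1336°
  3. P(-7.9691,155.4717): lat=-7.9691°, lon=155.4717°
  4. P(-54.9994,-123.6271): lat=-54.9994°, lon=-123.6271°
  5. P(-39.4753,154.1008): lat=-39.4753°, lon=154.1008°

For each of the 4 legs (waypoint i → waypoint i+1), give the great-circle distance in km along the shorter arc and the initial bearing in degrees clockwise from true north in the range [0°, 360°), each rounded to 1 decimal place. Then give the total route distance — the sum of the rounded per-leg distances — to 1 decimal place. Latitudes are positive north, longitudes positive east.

Leg 1: φ1=-0.3691441, φ2=0.5797181, Δφ=0.9488622, Δλ=-2.8392824 rad; a=sin²(Δφ/2)+cosφ1·cosφ2·sin²(Δλ/2)=0.9712636406; c=2·atan2(√a, √(1-a))=2.800911471; dist=6371·c=17844.607 ≈ 17844.6 km; running total=17844.6 km
Leg 1 bearing: y=sinΔλ·cosφ2=-0.24908305, x=cosφ1·sinφ2-sinφ1·cosφ2·cosΔλ=0.22271048; θ=atan2(y, x)=-48.1994° <0 so +360° → 311.8006° ≈ 311.8°
Leg 2: φ1=0.5797181, φ2=-0.1390870, Δφ=-0.7188051, Δλ=5.8399642 rad; a=sin²(Δφ/2)+cosφ1·cosφ2·sin²(Δλ/2)=0.1637322133; c=2·atan2(√a, √(1-a))=0.833166699; dist=6371·c=5308.105 ≈ 5308.1 km; running total=23152.7 km
Leg 2 bearing: y=sinΔλ·cosφ2=-0.42471014, x=cosφ1·sinφ2-sinφ1·cosφ2·cosΔλ=-0.60606699; θ=atan2(y, x)=-144.9786° <0 so +360° → 215.0214° ≈ 215.0°
Leg 3: φ1=-0.1390870, φ2=-0.9599206, Δφ=-0.8208336, Δλ=-4.8711930 rad; a=sin²(Δφ/2)+cosφ1·cosφ2·sin²(Δλ/2)=0.3983025504; c=2·atan2(√a, √(1-a))=1.365972268; dist=6371·c=8702.609 ≈ 8702.6 km; running total=31855.3 km
Leg 3 bearing: y=sinΔλ·cosφ2=0.56636766, x=cosφ1·sinφ2-sinφ1·cosφ2·cosΔλ=-0.79866024; θ=atan2(y, x)=144.6577° ≈ 144.7°
Leg 4: φ1=-0.9599206, φ2=-0.6889740, Δφ=0.2709467, Δλ=4.8472663 rad; a=sin²(Δφ/2)+cosφ1·cosφ2·sin²(Δλ/2)=0.2098478063; c=2·atan2(√a, √(1-a))=0.951693929; dist=6371·c=6063.242 ≈ 6063.2 km; running total=37918.5 km
Leg 4 bearing: y=sinΔλ·cosφ2=-0.76488821, x=cosφ1·sinφ2-sinφ1·cosφ2·cosΔλ=-0.27962982; θ=atan2(y, x)=-110.0815° <0 so +360° → 249.9185° ≈ 249.9°

Leg 1: dist=17844.6 km, bearing=311.8°
Leg 2: dist=5308.1 km, bearing=215.0°
Leg 3: dist=8702.6 km, bearing=144.7°
Leg 4: dist=6063.2 km, bearing=249.9°
Total: 37918.5 km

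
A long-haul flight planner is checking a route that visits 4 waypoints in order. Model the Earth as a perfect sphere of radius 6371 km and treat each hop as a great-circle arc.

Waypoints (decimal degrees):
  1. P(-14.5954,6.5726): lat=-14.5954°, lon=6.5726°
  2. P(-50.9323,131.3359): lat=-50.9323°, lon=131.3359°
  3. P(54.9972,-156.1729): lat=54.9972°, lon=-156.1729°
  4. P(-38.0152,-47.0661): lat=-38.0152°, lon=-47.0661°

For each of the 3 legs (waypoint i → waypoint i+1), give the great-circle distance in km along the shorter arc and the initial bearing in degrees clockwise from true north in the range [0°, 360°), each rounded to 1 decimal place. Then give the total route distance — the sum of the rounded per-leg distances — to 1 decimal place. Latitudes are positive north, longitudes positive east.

Leg 1: φ1=-0.2547378, φ2=-0.8889363, Δφ=-0.6341985, Δλ=2.1775304 rad; a=sin²(Δφ/2)+cosφ1·cosφ2·sin²(Δλ/2)=0.5760552925; c=2·atan2(√a, √(1-a))=1.723499685; dist=6371·c=10980.416 ≈ 10980.4 km; running total=10980.4 km
Leg 1 bearing: y=sinΔλ·cosφ2=0.51774990, x=cosφ1·sinφ2-sinφ1·cosφ2·cosΔλ=-0.84190107; θ=atan2(y, x)=148.4094° ≈ 148.4°
Leg 2: φ1=-0.8889363, φ2=0.9598822, Δφ=1.8488185, Δλ=-5.0179752 rad; a=sin²(Δφ/2)+cosφ1·cosφ2·sin²(Δλ/2)=0.7636033797; c=2·atan2(√a, √(1-a))=2.126106345; dist=6371·c=13545.424 ≈ 13545.4 km; running total=24525.8 km
Leg 2 bearing: y=sinΔλ·cosφ2=0.54704125, x=cosφ1·sinφ2-sinφ1·cosφ2·cosΔλ=0.65022989; θ=atan2(y, x)=40.0740° ≈ 40.1°
Leg 3: φ1=0.9598822, φ2=-0.6634904, Δφ=-1.6233726, Δλ=1.9042729 rad; a=sin²(Δφ/2)+cosφ1·cosφ2·sin²(Δλ/2)=0.8262010236; c=2·atan2(√a, √(1-a))=2.281545915; dist=6371·c=14535.729 ≈ 14535.7 km; running total=39061.5 km
Leg 3 bearing: y=sinΔλ·cosφ2=0.74444494, x=cosφ1·sinφ2-sinφ1·cosφ2·cosΔλ=-0.14203275; θ=atan2(y, x)=100.8017° ≈ 100.8°

Leg 1: dist=10980.4 km, bearing=148.4°
Leg 2: dist=13545.4 km, bearing=40.1°
Leg 3: dist=14535.7 km, bearing=100.8°
Total: 39061.5 km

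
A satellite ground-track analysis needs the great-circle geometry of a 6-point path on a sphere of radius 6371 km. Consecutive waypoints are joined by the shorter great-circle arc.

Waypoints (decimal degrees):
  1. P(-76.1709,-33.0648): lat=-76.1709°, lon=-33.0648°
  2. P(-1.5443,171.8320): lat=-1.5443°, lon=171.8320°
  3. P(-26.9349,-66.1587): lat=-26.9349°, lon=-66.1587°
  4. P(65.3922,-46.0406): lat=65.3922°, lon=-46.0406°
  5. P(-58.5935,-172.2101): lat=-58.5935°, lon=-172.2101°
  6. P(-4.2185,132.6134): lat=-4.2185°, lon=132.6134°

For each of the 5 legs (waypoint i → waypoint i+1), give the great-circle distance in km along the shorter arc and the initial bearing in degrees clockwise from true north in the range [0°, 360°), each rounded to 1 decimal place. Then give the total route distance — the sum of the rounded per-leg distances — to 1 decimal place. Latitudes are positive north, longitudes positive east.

Leg 1: dist=11229.1 km, bearing=205.4°
Leg 2: dist=13054.1 km, bearing=121.6°
Leg 3: dist=10410.8 km, bearing=8.3°
Leg 4: dist=17201.2 km, bearing=259.8°
Leg 5: dist=7664.3 km, bearing=298.7°
Total: 59559.5 km

Leg 1: φ1=-1.3294330, φ2=-0.0269531, Δφ=1.3024799, Δλ=3.5761238 rad; a=sin²(Δφ/2)+cosφ1·cosφ2·sin²(Δλ/2)=0.5952829542; c=2·atan2(√a, √(1-a))=1.762534914; dist=6371·c=11229.110 ≈ 11229.1 km; running total=11229.1 km
Leg 1 bearing: y=sinΔλ·cosφ2=-0.42083225, x=cosφ1·sinφ2-sinφ1·cosφ2·cosΔλ=-0.88689619; θ=atan2(y, x)=-154.6157° <0 so +360° → 205.3843° ≈ 205.4°
Leg 2: φ1=-0.0269531, φ2=-0.4701027, Δφ=-0.4431496, Δλ=-4.1537213 rad; a=sin²(Δφ/2)+cosφ1·cosφ2·sin²(Δλ/2)=0.7300889753; c=2·atan2(√a, √(1-a))=2.048991949; dist=6371·c=13054.128 ≈ 13054.1 km; running total=24283.2 km
Leg 2 bearing: y=sinΔλ·cosφ2=0.75597665, x=cosφ1·sinφ2-sinφ1·cosφ2·cosΔλ=-0.46554866; θ=atan2(y, x)=121.6258° ≈ 121.6°
Leg 3: φ1=-0.4701027, φ2=1.1413092, Δφ=1.6114119, Δλ=0.3511271 rad; a=sin²(Δφ/2)+cosφ1·cosφ2·sin²(Δλ/2)=0.5316274899; c=2·atan2(√a, √(1-a))=1.634093565; dist=6371·c=10410.810 ≈ 10410.8 km; running total=34694.0 km
Leg 3 bearing: y=sinΔλ·cosφ2=0.14322499, x=cosφ1·sinφ2-sinφ1·cosφ2·cosΔλ=0.98766665; θ=atan2(y, x)=8.2511° ≈ 8.3°
Leg 4: φ1=1.1413092, φ2=-1.0226495, Δφ=-2.1639587, Δλ=-2.2020732 rad; a=sin²(Δφ/2)+cosφ1·cosφ2·sin²(Δλ/2)=0.9520200167; c=2·atan2(√a, √(1-a))=2.699924877; dist=6371·c=17201.221 ≈ 17201.2 km; running total=51895.2 km
Leg 4 bearing: y=sinΔλ·cosφ2=-0.42067601, x=cosφ1·sinφ2-sinφ1·cosφ2·cosΔλ=-0.07578467; θ=atan2(y, x)=-100.2123° <0 so +360° → 259.7877° ≈ 259.8°
Leg 5: φ1=-1.0226495, φ2=-0.0736267, Δφ=0.9490228, Δλ=5.3201737 rad; a=sin²(Δφ/2)+cosφ1·cosφ2·sin²(Δλ/2)=0.3202225833; c=2·atan2(√a, √(1-a))=1.203005548; dist=6371·c=7664.348 ≈ 7664.3 km; running total=59559.5 km
Leg 5 bearing: y=sinΔλ·cosφ2=-0.81869102, x=cosφ1·sinφ2-sinφ1·cosφ2·cosΔλ=0.44773356; θ=atan2(y, x)=-61.3262° <0 so +360° → 298.6738° ≈ 298.7°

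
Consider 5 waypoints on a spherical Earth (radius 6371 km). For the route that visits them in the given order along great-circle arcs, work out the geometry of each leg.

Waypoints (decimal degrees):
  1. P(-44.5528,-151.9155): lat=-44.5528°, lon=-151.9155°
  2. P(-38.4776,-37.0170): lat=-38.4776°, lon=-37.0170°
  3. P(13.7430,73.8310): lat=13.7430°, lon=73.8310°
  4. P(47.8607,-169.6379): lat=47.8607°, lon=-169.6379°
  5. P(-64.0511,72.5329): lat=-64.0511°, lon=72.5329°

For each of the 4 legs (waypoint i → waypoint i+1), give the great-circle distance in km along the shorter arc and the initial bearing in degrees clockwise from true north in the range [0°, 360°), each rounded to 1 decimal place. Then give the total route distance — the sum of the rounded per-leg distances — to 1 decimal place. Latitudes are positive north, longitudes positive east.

Leg 1: φ1=-0.7775931, φ2=-0.6715608, Δφ=0.1060322, Δλ=2.0053571 rad; a=sin²(Δφ/2)+cosφ1·cosφ2·sin²(Δλ/2)=0.3991732986; c=2·atan2(√a, √(1-a))=1.367750617; dist=6371·c=8713.939 ≈ 8713.9 km; running total=8713.9 km
Leg 1 bearing: y=sinΔλ·cosφ2=0.71008937, x=cosφ1·sinφ2-sinφ1·cosφ2·cosΔλ=-0.67461766; θ=atan2(y, x)=133.5326° ≈ 133.5°
Leg 2: φ1=-0.6715608, φ2=0.2398606, Δφ=0.9114214, Δλ=1.9346626 rad; a=sin²(Δφ/2)+cosφ1·cosφ2·sin²(Δλ/2)=0.7092245551; c=2·atan2(√a, √(1-a))=2.002533397; dist=6371·c=12758.140 ≈ 12758.1 km; running total=21472.0 km
Leg 2 bearing: y=sinΔλ·cosφ2=0.90777335, x=cosφ1·sinφ2-sinφ1·cosφ2·cosΔλ=-0.02911846; θ=atan2(y, x)=91.8372° ≈ 91.8°
Leg 3: φ1=0.2398606, φ2=0.8353268, Δφ=0.5954662, Δλ=-4.2493339 rad; a=sin²(Δφ/2)+cosφ1·cosφ2·sin²(Δλ/2)=0.5574779855; c=2·atan2(√a, √(1-a))=1.686007004; dist=6371·c=10741.551 ≈ 10741.6 km; running total=32213.6 km
Leg 3 bearing: y=sinΔλ·cosφ2=0.60028055, x=cosφ1·sinφ2-sinφ1·cosφ2·cosΔλ=0.79148492; θ=atan2(y, x)=37.1775° ≈ 37.2°
Leg 4: φ1=0.8353268, φ2=-1.1179026, Δφ=-1.9532294, Δλ=4.2266778 rad; a=sin²(Δφ/2)+cosφ1·cosφ2·sin²(Δλ/2)=0.9019070625; c=2·atan2(√a, √(1-a))=2.504475634; dist=6371·c=15956.014 ≈ 15956.0 km; running total=48169.6 km
Leg 4 bearing: y=sinΔλ·cosφ2=-0.38696149, x=cosφ1·sinφ2-sinφ1·cosφ2·cosΔλ=-0.45182260; θ=atan2(y, x)=-139.4217° <0 so +360° → 220.5783° ≈ 220.6°

Leg 1: dist=8713.9 km, bearing=133.5°
Leg 2: dist=12758.1 km, bearing=91.8°
Leg 3: dist=10741.6 km, bearing=37.2°
Leg 4: dist=15956.0 km, bearing=220.6°
Total: 48169.6 km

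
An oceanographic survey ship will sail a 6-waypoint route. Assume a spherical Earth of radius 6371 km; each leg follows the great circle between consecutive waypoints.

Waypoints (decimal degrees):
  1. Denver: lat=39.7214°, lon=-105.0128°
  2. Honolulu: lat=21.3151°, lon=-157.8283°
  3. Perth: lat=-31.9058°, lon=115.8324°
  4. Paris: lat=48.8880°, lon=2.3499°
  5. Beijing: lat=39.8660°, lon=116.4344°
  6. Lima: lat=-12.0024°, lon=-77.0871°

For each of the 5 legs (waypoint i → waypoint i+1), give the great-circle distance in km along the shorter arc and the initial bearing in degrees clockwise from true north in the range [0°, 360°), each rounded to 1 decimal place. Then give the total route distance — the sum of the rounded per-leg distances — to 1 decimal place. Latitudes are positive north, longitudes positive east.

Leg 1: dist=5369.6 km, bearing=263.8°
Leg 2: dist=10912.9 km, bearing=238.8°
Leg 3: dist=14273.2 km, bearing=309.7°
Leg 4: dist=8219.5 km, bearing=46.8°
Leg 5: dist=16644.1 km, bearing=26.9°
Total: 55419.3 km

Leg 1: φ1=0.6932692, φ2=0.3720187, Δφ=-0.3212505, Δλ=-0.9218044 rad; a=sin²(Δφ/2)+cosφ1·cosφ2·sin²(Δλ/2)=0.1673181844; c=2·atan2(√a, √(1-a))=0.842815512; dist=6371·c=5369.578 ≈ 5369.6 km; running total=5369.6 km
Leg 1 bearing: y=sinΔλ·cosφ2=-0.74219600, x=cosφ1·sinφ2-sinφ1·cosφ2·cosΔλ=-0.08022676; θ=atan2(y, x)=-96.1694° <0 so +360° → 263.8306° ≈ 263.8°
Leg 2: φ1=0.3720187, φ2=-0.5568613, Δφ=-0.9288799, Δλ=4.7762802 rad; a=sin²(Δφ/2)+cosφ1·cosφ2·sin²(Δλ/2)=0.5708114639; c=2·atan2(√a, √(1-a))=1.712897002; dist=6371·c=10912.867 ≈ 10912.9 km; running total=16282.5 km
Leg 2 bearing: y=sinΔλ·cosφ2=-0.84718610, x=cosφ1·sinφ2-sinφ1·cosφ2·cosΔλ=-0.51207291; θ=atan2(y, x)=-121.1504° <0 so +360° → 238.8496° ≈ 238.8°
Leg 3: φ1=-0.5568613, φ2=0.8532566, Δφ=1.4101178, Δλ=-1.9806433 rad; a=sin²(Δφ/2)+cosφ1·cosφ2·sin²(Δλ/2)=0.8103129287; c=2·atan2(√a, √(1-a))=2.240336957; dist=6371·c=14273.187 ≈ 14273.2 km; running total=30555.7 km
Leg 3 bearing: y=sinΔλ·cosφ2=-0.60307737, x=cosφ1·sinφ2-sinφ1·cosφ2·cosΔλ=0.50111998; θ=atan2(y, x)=-50.2755° <0 so +360° → 309.7245° ≈ 309.7°
Leg 4: φ1=0.8532566, φ2=0.6957930, Δφ=-0.1574636, Δλ=1.9911502 rad; a=sin²(Δφ/2)+cosφ1·cosφ2·sin²(Δλ/2)=0.3615063680; c=2·atan2(√a, √(1-a))=1.290139054; dist=6371·c=8219.476 ≈ 8219.5 km; running total=38775.2 km
Leg 4 bearing: y=sinΔλ·cosφ2=0.70072667, x=cosφ1·sinφ2-sinφ1·cosφ2·cosΔλ=0.65746497; θ=atan2(y, x)=46.8244° ≈ 46.8°
Leg 5: φ1=0.6957930, φ2=-0.2094814, Δφ=-0.9052744, Δλ=-3.3775873 rad; a=sin²(Δφ/2)+cosφ1·cosφ2·sin²(Δλ/2)=0.9316265889; c=2·atan2(√a, √(1-a))=2.612475768; dist=6371·c=16644.083 ≈ 16644.1 km; running total=55419.3 km
Leg 5 bearing: y=sinΔλ·cosφ2=0.22869887, x=cosφ1·sinφ2-sinφ1·cosφ2·cosΔλ=0.44998975; θ=atan2(y, x)=26.9411° ≈ 26.9°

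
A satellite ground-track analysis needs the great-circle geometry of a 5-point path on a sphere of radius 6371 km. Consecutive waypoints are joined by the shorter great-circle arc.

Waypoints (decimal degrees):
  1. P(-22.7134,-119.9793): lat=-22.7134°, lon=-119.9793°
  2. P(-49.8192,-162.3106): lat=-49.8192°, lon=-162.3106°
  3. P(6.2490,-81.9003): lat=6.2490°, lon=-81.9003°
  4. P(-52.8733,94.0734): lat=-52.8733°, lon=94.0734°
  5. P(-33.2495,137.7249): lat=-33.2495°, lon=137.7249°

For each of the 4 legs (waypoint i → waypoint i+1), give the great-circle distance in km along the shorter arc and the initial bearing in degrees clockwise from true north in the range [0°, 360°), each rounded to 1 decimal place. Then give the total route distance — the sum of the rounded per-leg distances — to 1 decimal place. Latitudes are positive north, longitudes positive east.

Leg 1: φ1=-0.3964236, φ2=-0.8695091, Δφ=-0.4730855, Δλ=-0.7388206 rad; a=sin²(Δφ/2)+cosφ1·cosφ2·sin²(Δλ/2)=0.1325073150; c=2·atan2(√a, √(1-a))=0.745151222; dist=6371·c=4747.358 ≈ 4747.4 km; running total=4747.4 km
Leg 1 bearing: y=sinΔλ·cosφ2=-0.43448945, x=cosφ1·sinφ2-sinφ1·cosφ2·cosΔλ=-0.52059142; θ=atan2(y, x)=-140.1514° <0 so +360° → 219.8486° ≈ 219.8°
Leg 2: φ1=-0.8695091, φ2=0.1090656, Δφ=0.9785747, Δλ=1.4034245 rad; a=sin²(Δφ/2)+cosφ1·cosφ2·sin²(Δλ/2)=0.4881579553; c=2·atan2(√a, √(1-a))=1.547110023; dist=6371·c=9856.638 ≈ 9856.6 km; running total=14604.0 km
Leg 2 bearing: y=sinΔλ·cosφ2=0.98016727, x=cosφ1·sinφ2-sinφ1·cosφ2·cosΔλ=0.19675159; θ=atan2(y, x)=78.6497° ≈ 78.6°
Leg 3: φ1=0.1090656, φ2=-0.9228132, Δφ=-1.0318788, Δλ=3.0713205 rad; a=sin²(Δφ/2)+cosφ1·cosφ2·sin²(Δλ/2)=0.8426492348; c=2·atan2(√a, √(1-a))=2.325809785; dist=6371·c=14817.734 ≈ 14817.7 km; running total=29421.7 km
Leg 3 bearing: y=sinΔλ·cosφ2=0.04237996, x=cosφ1·sinφ2-sinφ1·cosφ2·cosΔλ=-0.72702816; θ=atan2(y, x)=176.6639° ≈ 176.7°
Leg 4: φ1=-0.9228132, φ2=-0.5803132, Δφ=0.3424999, Δλ=0.7618624 rad; a=sin²(Δφ/2)+cosφ1·cosφ2·sin²(Δλ/2)=0.0988121320; c=2·atan2(√a, √(1-a))=0.639531031; dist=6371·c=4074.452 ≈ 4074.5 km; running total=33496.2 km
Leg 4 bearing: y=sinΔλ·cosφ2=0.57726670, x=cosφ1·sinφ2-sinφ1·cosφ2·cosΔλ=0.15151348; θ=atan2(y, x)=75.2935° ≈ 75.3°

Leg 1: dist=4747.4 km, bearing=219.8°
Leg 2: dist=9856.6 km, bearing=78.6°
Leg 3: dist=14817.7 km, bearing=176.7°
Leg 4: dist=4074.5 km, bearing=75.3°
Total: 33496.2 km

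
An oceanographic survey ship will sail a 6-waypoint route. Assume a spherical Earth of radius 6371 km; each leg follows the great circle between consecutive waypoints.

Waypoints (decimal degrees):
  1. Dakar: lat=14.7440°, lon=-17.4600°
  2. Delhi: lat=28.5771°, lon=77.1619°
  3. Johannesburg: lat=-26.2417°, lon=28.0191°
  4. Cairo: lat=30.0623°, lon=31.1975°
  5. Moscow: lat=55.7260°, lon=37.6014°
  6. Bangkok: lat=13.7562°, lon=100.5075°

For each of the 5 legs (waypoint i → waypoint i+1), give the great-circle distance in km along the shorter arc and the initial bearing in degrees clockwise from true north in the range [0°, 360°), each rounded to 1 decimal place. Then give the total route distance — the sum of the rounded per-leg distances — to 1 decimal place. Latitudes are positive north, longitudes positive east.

Leg 1: dist=9667.8 km, bearing=61.2°
Leg 2: dist=8041.2 km, bearing=225.4°
Leg 3: dist=6269.9 km, bearing=3.3°
Leg 4: dist=2898.1 km, bearing=8.2°
Leg 5: dist=7064.9 km, bearing=105.0°
Total: 33941.9 km

Leg 1: φ1=0.2573313, φ2=0.4987645, Δφ=0.2414331, Δλ=1.6514637 rad; a=sin²(Δφ/2)+cosφ1·cosφ2·sin²(Δλ/2)=0.4733475352; c=2·atan2(√a, √(1-a))=1.517466121; dist=6371·c=9667.777 ≈ 9667.8 km; running total=9667.8 km
Leg 1 bearing: y=sinΔλ·cosφ2=0.87531854, x=cosφ1·sinφ2-sinφ1·cosφ2·cosΔλ=0.48059967; θ=atan2(y, x)=61.2307° ≈ 61.2°
Leg 2: φ1=0.4987645, φ2=-0.4580041, Δφ=-0.9567686, Δλ=-0.8577037 rad; a=sin²(Δφ/2)+cosφ1·cosφ2·sin²(Δλ/2)=0.3481149551; c=2·atan2(√a, √(1-a))=1.262149075; dist=6371·c=8041.152 ≈ 8041.2 km; running total=17709.0 km
Leg 2 bearing: y=sinΔλ·cosφ2=-0.67839129, x=cosφ1·sinφ2-sinφ1·cosφ2·cosΔλ=-0.66896113; θ=atan2(y, x)=-134.5990° <0 so +360° → 225.4010° ≈ 225.4°
Leg 3: φ1=-0.4580041, φ2=0.5246861, Δφ=0.9826902, Δλ=0.0554735 rad; a=sin²(Δφ/2)+cosφ1·cosφ2·sin²(Δλ/2)=0.2232038904; c=2·atan2(√a, √(1-a))=0.984124756; dist=6371·c=6269.859 ≈ 6269.9 km; running total=23978.9 km
Leg 3 bearing: y=sinΔλ·cosφ2=0.04798669, x=cosφ1·sinφ2-sinφ1·cosφ2·cosΔλ=0.83140419; θ=atan2(y, x)=3.3033° ≈ 3.3°
Leg 4: φ1=0.5246861, φ2=0.9726022, Δφ=0.4479161, Δλ=0.1117691 rad; a=sin²(Δφ/2)+cosφ1·cosφ2·sin²(Δλ/2)=0.0508448039; c=2·atan2(√a, √(1-a))=0.454887659; dist=6371·c=2898.089 ≈ 2898.1 km; running total=26877.0 km
Leg 4 bearing: y=sinΔλ·cosφ2=0.06281195, x=cosφ1·sinφ2-sinφ1·cosφ2·cosΔλ=0.43484836; θ=atan2(y, x)=8.2193° ≈ 8.2°
Leg 5: φ1=0.9726022, φ2=0.2400910, Δφ=-0.7325112, Δλ=1.0979186 rad; a=sin²(Δφ/2)+cosφ1·cosφ2·sin²(Δλ/2)=0.2771851076; c=2·atan2(√a, √(1-a))=1.108918690; dist=6371·c=7064.921 ≈ 7064.9 km; running total=33941.9 km
Leg 5 bearing: y=sinΔλ·cosφ2=0.86472535, x=cosφ1·sinφ2-sinφ1·cosφ2·cosΔλ=-0.23165527; θ=atan2(y, x)=104.9971° ≈ 105.0°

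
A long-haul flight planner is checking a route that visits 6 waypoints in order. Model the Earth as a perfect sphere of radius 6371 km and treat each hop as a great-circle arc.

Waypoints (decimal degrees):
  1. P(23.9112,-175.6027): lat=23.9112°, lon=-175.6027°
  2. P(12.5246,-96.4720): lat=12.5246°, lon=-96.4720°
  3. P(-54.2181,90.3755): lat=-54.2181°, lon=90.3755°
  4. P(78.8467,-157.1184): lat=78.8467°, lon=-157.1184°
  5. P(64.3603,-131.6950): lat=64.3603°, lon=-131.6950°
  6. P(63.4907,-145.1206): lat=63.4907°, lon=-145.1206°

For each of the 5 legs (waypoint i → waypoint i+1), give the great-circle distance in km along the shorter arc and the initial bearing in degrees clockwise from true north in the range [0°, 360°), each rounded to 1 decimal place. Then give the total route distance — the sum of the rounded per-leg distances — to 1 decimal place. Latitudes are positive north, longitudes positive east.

Leg 1: φ1=0.4173292, φ2=0.2185955, Δφ=-0.1987337, Δλ=1.3810913 rad; a=sin²(Δφ/2)+cosφ1·cosφ2·sin²(Δλ/2)=0.3719098669; c=2·atan2(√a, √(1-a))=1.311727808; dist=6371·c=8357.018 ≈ 8357.0 km; running total=8357.0 km
Leg 1 bearing: y=sinΔλ·cosφ2=0.95868980, x=cosφ1·sinφ2-sinφ1·cosφ2·cosΔλ=0.12363469; θ=atan2(y, x)=82.6516° ≈ 82.7°
Leg 2: φ1=0.2185955, φ2=-0.9462844, Δφ=-1.1648799, Δλ=3.2611041 rad; a=sin²(Δφ/2)+cosφ1·cosφ2·sin²(Δλ/2)=0.8713211117; c=2·atan2(√a, √(1-a))=2.407803554; dist=6371·c=15340.116 ≈ 15340.1 km; running total=23697.1 km
Leg 2 bearing: y=sinΔλ·cosφ2=-0.06971227, x=cosφ1·sinφ2-sinφ1·cosφ2·cosΔλ=-0.66605009; θ=atan2(y, x)=-174.0249° <0 so +360° → 185.9751° ≈ 186.0°
Leg 3: φ1=-0.9462844, φ2=1.3761345, Δφ=2.3224189, Δλ=-4.3195834 rad; a=sin²(Δφ/2)+cosφ1·cosφ2·sin²(Δλ/2)=0.9196099277; c=2·atan2(√a, √(1-a))=2.566643320; dist=6371·c=16352.085 ≈ 16352.1 km; running total=40049.2 km
Leg 3 bearing: y=sinΔλ·cosφ2=0.17870252, x=cosφ1·sinφ2-sinφ1·cosφ2·cosΔλ=0.51359074; θ=atan2(y, x)=19.1852° ≈ 19.2°
Leg 4: φ1=1.3761345, φ2=1.1232991, Δφ=-0.2528354, Δλ=0.4437220 rad; a=sin²(Δφ/2)+cosφ1·cosφ2·sin²(Δλ/2)=0.0199492906; c=2·atan2(√a, √(1-a))=0.283431674; dist=6371·c=1805.743 ≈ 1805.7 km; running total=41854.9 km
Leg 4 bearing: y=sinΔλ·cosφ2=0.18576437, x=cosφ1·sinφ2-sinφ1·cosφ2·cosΔλ=-0.20903795; θ=atan2(y, x)=138.3737° ≈ 138.4°
Leg 5: φ1=1.1232991, φ2=1.1081218, Δφ=-0.0151774, Δλ=-0.2343209 rad; a=sin²(Δφ/2)+cosφ1·cosφ2·sin²(Δλ/2)=0.0026965931; c=2·atan2(√a, √(1-a))=0.103904195; dist=6371·c=661.974 ≈ 662.0 km; running total=42516.9 km
Leg 5 bearing: y=sinΔλ·cosφ2=-0.10363306, x=cosφ1·sinφ2-sinφ1·cosφ2·cosΔλ=-0.00418030; θ=atan2(y, x)=-92.3099° <0 so +360° → 267.6901° ≈ 267.7°

Leg 1: dist=8357.0 km, bearing=82.7°
Leg 2: dist=15340.1 km, bearing=186.0°
Leg 3: dist=16352.1 km, bearing=19.2°
Leg 4: dist=1805.7 km, bearing=138.4°
Leg 5: dist=662.0 km, bearing=267.7°
Total: 42516.9 km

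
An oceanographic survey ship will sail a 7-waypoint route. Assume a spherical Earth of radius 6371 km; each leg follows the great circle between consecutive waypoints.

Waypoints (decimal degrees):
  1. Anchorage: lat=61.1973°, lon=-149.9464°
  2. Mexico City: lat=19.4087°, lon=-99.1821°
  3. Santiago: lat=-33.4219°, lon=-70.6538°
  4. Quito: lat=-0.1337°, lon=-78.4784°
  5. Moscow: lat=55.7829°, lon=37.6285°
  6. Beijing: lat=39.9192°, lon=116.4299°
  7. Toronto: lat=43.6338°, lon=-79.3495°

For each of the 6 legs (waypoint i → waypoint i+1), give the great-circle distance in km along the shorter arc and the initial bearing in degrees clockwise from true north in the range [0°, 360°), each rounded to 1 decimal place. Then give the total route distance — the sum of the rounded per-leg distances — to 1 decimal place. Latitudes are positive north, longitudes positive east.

Leg 1: dist=6076.4 km, bearing=116.4°
Leg 2: dist=6608.3 km, bearing=152.4°
Leg 3: dist=3790.7 km, bearing=345.9°
Leg 4: dist=11613.3 km, bearing=31.4°
Leg 5: dist=5792.4 km, bearing=72.5°
Leg 6: dist=10590.4 km, bearing=11.4°
Total: 44471.5 km

Leg 1: φ1=1.0680944, φ2=0.3387457, Δφ=-0.7293487, Δλ=0.8860042 rad; a=sin²(Δφ/2)+cosφ1·cosφ2·sin²(Δλ/2)=0.2106918353; c=2·atan2(√a, √(1-a))=0.953765166; dist=6371·c=6076.438 ≈ 6076.4 km; running total=6076.4 km
Leg 1 bearing: y=sinΔλ·cosφ2=0.73053454, x=cosφ1·sinφ2-sinφ1·cosφ2·cosΔλ=-0.36266022; θ=atan2(y, x)=116.4012° ≈ 116.4°
Leg 2: φ1=0.3387457, φ2=-0.5833222, Δφ=-0.9220679, Δλ=0.4979128 rad; a=sin²(Δφ/2)+cosφ1·cosφ2·sin²(Δλ/2)=0.2457039910; c=2·atan2(√a, √(1-a))=1.037247600; dist=6371·c=6608.304 ≈ 6608.3 km; running total=12684.7 km
Leg 2 bearing: y=sinΔλ·cosφ2=0.39861679, x=cosφ1·sinφ2-sinφ1·cosφ2·cosΔλ=-0.76317679; θ=atan2(y, x)=152.4214° ≈ 152.4°
Leg 3: φ1=-0.5833222, φ2=-0.0023335, Δφ=0.5809887, Δλ=-0.1365650 rad; a=sin²(Δφ/2)+cosφ1·cosφ2·sin²(Δλ/2)=0.0859252366; c=2·atan2(√a, √(1-a))=0.594998166; dist=6371·c=3790.733 ≈ 3790.7 km; running total=16475.4 km
Leg 3 bearing: y=sinΔλ·cosφ2=-0.13614057, x=cosφ1·sinφ2-sinφ1·cosφ2·cosΔλ=0.54372245; θ=atan2(y, x)=-14.0571° <0 so +360° → 345.9429° ≈ 345.9°
Leg 4: φ1=-0.0023335, φ2=0.9735953, Δφ=0.9759288, Δλ=2.0264477 rad; a=sin²(Δφ/2)+cosφ1·cosφ2·sin²(Δλ/2)=0.6246904111; c=2·atan2(√a, √(1-a))=1.822837151; dist=6371·c=11613.295 ≈ 11613.3 km; running total=28088.7 km
Leg 4 bearing: y=sinΔλ·cosφ2=0.50495823, x=cosφ1·sinφ2-sinφ1·cosφ2·cosΔλ=0.82633310; θ=atan2(y, x)=31.4284° ≈ 31.4°
Leg 5: φ1=0.9735953, φ2=0.6967215, Δφ=-0.2768738, Δλ=1.3753439 rad; a=sin²(Δφ/2)+cosφ1·cosφ2·sin²(Δλ/2)=0.1928028216; c=2·atan2(√a, √(1-a))=0.909178199; dist=6371·c=5792.374 ≈ 5792.4 km; running total=33881.1 km
Leg 5 bearing: y=sinΔλ·cosφ2=0.75234735, x=cosφ1·sinφ2-sinφ1·cosφ2·cosΔλ=0.23768264; θ=atan2(y, x)=72.4676° ≈ 72.5°
Leg 6: φ1=0.6967215, φ2=0.7615535, Δφ=0.0648320, Δλ=-3.4169951 rad; a=sin²(Δφ/2)+cosφ1·cosφ2·sin²(Δλ/2)=0.5456829592; c=2·atan2(√a, √(1-a))=1.662289841; dist=6371·c=10590.449 ≈ 10590.4 km; running total=44471.5 km
Leg 6 bearing: y=sinΔλ·cosφ2=0.19681649, x=cosφ1·sinφ2-sinφ1·cosφ2·cosΔλ=0.97617393; θ=atan2(y, x)=11.3992° ≈ 11.4°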